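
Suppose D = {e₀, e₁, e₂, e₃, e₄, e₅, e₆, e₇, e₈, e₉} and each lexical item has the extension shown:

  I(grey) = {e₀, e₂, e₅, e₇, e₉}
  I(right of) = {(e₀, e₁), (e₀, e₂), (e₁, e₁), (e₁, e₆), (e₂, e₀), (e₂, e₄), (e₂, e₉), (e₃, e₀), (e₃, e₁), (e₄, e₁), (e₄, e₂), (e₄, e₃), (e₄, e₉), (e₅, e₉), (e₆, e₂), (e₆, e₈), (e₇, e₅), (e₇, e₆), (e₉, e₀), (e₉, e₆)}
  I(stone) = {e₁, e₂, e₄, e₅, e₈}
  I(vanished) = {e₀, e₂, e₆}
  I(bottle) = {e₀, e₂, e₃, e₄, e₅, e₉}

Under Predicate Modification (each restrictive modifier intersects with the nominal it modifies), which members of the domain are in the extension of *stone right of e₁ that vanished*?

⟦right of e₁⟧ = {x : ⟨x, e₁⟩ ∈ ⟦right of⟧} = {e₀, e₁, e₃, e₄}
⟦that vanished⟧ = ⟦vanished⟧ = {e₀, e₂, e₆}
⟦stone⟧ = {e₁, e₂, e₄, e₅, e₈}
… ∩ ⟦right of e₁⟧ = {e₁, e₂, e₄, e₅, e₈} ∩ {e₀, e₁, e₃, e₄} = {e₁, e₄}
… ∩ ⟦that vanished⟧ = {e₁, e₄} ∩ {e₀, e₂, e₆} = ∅
So ⟦stone right of e₁ that vanished⟧ = { }.

{ }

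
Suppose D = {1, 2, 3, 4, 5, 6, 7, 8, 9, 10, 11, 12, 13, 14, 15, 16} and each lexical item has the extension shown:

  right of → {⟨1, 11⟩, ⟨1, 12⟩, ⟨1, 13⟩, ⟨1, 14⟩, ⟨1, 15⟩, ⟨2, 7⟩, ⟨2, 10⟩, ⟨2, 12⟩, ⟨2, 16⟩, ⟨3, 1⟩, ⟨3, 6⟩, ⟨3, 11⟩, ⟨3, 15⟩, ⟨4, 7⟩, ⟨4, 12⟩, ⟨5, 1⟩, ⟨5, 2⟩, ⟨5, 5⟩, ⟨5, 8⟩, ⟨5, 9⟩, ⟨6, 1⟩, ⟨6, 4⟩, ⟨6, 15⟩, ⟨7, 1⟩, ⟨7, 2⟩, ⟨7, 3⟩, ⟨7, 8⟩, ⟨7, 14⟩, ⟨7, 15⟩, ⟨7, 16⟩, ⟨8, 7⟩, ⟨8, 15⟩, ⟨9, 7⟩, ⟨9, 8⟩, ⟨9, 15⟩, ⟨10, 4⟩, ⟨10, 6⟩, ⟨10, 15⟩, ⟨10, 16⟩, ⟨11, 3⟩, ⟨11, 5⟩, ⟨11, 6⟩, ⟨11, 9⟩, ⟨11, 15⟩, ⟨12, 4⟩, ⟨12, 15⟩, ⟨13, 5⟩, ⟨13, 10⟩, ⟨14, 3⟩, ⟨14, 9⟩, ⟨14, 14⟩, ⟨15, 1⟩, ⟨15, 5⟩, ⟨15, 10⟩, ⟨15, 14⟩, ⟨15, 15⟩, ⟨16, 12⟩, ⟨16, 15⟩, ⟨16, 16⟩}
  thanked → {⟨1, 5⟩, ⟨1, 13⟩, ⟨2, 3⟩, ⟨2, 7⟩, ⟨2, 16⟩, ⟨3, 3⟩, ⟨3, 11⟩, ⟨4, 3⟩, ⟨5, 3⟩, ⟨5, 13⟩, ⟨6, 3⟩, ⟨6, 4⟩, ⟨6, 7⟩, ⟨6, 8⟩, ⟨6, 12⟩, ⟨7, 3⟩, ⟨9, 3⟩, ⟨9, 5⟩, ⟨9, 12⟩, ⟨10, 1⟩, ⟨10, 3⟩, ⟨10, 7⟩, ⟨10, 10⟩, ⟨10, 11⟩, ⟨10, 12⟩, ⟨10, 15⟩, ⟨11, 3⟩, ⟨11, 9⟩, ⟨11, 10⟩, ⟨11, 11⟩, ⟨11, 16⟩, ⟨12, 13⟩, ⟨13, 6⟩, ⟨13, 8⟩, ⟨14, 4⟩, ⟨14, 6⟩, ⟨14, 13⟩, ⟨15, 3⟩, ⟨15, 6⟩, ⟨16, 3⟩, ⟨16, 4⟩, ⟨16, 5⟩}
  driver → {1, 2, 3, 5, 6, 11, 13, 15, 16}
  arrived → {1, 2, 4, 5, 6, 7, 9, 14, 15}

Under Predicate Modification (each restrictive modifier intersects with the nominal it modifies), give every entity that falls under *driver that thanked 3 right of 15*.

⟦that thanked 3⟧ = {x : ⟨x, 3⟩ ∈ ⟦thanked⟧} = {2, 3, 4, 5, 6, 7, 9, 10, 11, 15, 16}
⟦right of 15⟧ = {x : ⟨x, 15⟩ ∈ ⟦right of⟧} = {1, 3, 6, 7, 8, 9, 10, 11, 12, 15, 16}
⟦driver⟧ = {1, 2, 3, 5, 6, 11, 13, 15, 16}
… ∩ ⟦that thanked 3⟧ = {1, 2, 3, 5, 6, 11, 13, 15, 16} ∩ {2, 3, 4, 5, 6, 7, 9, 10, 11, 15, 16} = {2, 3, 5, 6, 11, 15, 16}
… ∩ ⟦right of 15⟧ = {2, 3, 5, 6, 11, 15, 16} ∩ {1, 3, 6, 7, 8, 9, 10, 11, 12, 15, 16} = {3, 6, 11, 15, 16}
So ⟦driver that thanked 3 right of 15⟧ = {3, 6, 11, 15, 16}.

{3, 6, 11, 15, 16}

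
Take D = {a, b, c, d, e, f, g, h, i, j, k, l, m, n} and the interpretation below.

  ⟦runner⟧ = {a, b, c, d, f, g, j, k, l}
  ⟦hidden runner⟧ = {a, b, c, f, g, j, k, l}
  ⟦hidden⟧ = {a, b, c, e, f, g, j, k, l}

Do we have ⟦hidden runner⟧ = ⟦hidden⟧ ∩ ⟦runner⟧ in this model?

yes

⟦hidden⟧ ∩ ⟦runner⟧ = {a, b, c, e, f, g, j, k, l} ∩ {a, b, c, d, f, g, j, k, l} = {a, b, c, f, g, j, k, l}
Observed ⟦hidden runner⟧ = {a, b, c, f, g, j, k, l}.
These coincide, so the modifier is intersective here.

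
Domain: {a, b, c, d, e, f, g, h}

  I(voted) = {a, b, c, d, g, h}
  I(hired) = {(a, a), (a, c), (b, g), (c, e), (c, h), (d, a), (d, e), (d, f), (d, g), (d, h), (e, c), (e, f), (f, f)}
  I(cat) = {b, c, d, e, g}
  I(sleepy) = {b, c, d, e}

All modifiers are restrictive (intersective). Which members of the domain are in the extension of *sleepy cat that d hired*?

{e}

⟦that d hired⟧ = {x : ⟨d, x⟩ ∈ ⟦hired⟧} = {a, e, f, g, h}
⟦cat⟧ = {b, c, d, e, g}
… ∩ ⟦that d hired⟧ = {b, c, d, e, g} ∩ {a, e, f, g, h} = {e, g}
… ∩ ⟦sleepy⟧ = {e, g} ∩ {b, c, d, e} = {e}
So ⟦sleepy cat that d hired⟧ = {e}.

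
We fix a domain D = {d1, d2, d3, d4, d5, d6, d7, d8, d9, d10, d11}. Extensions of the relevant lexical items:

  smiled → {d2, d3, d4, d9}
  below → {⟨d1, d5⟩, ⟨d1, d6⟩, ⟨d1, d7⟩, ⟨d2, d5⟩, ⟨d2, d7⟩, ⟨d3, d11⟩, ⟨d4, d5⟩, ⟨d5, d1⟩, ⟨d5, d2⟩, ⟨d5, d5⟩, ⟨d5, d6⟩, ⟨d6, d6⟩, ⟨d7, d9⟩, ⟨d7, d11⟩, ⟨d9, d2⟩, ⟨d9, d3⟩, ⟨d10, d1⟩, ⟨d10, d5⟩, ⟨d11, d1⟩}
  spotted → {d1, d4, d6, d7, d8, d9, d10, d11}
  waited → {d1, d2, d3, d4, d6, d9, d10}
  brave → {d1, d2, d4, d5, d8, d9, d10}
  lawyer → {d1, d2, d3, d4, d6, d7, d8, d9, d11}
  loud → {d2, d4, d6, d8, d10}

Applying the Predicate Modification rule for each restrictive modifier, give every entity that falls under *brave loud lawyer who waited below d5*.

⟦who waited⟧ = ⟦waited⟧ = {d1, d2, d3, d4, d6, d9, d10}
⟦below d5⟧ = {x : ⟨x, d5⟩ ∈ ⟦below⟧} = {d1, d2, d4, d5, d10}
⟦lawyer⟧ = {d1, d2, d3, d4, d6, d7, d8, d9, d11}
… ∩ ⟦who waited⟧ = {d1, d2, d3, d4, d6, d7, d8, d9, d11} ∩ {d1, d2, d3, d4, d6, d9, d10} = {d1, d2, d3, d4, d6, d9}
… ∩ ⟦below d5⟧ = {d1, d2, d3, d4, d6, d9} ∩ {d1, d2, d4, d5, d10} = {d1, d2, d4}
… ∩ ⟦brave⟧ = {d1, d2, d4} ∩ {d1, d2, d4, d5, d8, d9, d10} = {d1, d2, d4}
… ∩ ⟦loud⟧ = {d1, d2, d4} ∩ {d2, d4, d6, d8, d10} = {d2, d4}
So ⟦brave loud lawyer who waited below d5⟧ = {d2, d4}.

{d2, d4}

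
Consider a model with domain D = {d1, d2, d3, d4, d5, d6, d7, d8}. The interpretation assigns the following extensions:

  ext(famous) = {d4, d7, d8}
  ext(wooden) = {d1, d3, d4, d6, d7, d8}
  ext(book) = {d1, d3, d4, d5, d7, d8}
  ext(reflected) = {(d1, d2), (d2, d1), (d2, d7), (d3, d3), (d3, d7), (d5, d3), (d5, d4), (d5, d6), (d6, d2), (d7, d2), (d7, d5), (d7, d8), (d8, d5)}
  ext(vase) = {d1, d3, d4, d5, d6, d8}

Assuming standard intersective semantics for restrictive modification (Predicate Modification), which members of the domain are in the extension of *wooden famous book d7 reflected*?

{d8}

⟦d7 reflected⟧ = {x : ⟨d7, x⟩ ∈ ⟦reflected⟧} = {d2, d5, d8}
⟦book⟧ = {d1, d3, d4, d5, d7, d8}
… ∩ ⟦d7 reflected⟧ = {d1, d3, d4, d5, d7, d8} ∩ {d2, d5, d8} = {d5, d8}
… ∩ ⟦wooden⟧ = {d5, d8} ∩ {d1, d3, d4, d6, d7, d8} = {d8}
… ∩ ⟦famous⟧ = {d8} ∩ {d4, d7, d8} = {d8}
So ⟦wooden famous book d7 reflected⟧ = {d8}.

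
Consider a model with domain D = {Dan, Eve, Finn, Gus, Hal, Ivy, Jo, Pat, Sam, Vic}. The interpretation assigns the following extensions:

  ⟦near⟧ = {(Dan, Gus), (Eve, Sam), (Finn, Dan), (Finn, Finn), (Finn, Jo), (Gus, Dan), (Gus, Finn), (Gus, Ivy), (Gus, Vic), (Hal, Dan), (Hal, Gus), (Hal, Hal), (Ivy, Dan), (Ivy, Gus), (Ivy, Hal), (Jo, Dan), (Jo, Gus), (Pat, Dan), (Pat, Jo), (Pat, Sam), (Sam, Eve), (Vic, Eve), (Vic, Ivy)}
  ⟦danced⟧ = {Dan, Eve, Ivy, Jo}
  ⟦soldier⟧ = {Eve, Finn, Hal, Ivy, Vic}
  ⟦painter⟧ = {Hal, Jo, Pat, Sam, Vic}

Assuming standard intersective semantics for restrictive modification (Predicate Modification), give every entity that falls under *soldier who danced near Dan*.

{Ivy}

⟦who danced⟧ = ⟦danced⟧ = {Dan, Eve, Ivy, Jo}
⟦near Dan⟧ = {x : ⟨x, Dan⟩ ∈ ⟦near⟧} = {Finn, Gus, Hal, Ivy, Jo, Pat}
⟦soldier⟧ = {Eve, Finn, Hal, Ivy, Vic}
… ∩ ⟦who danced⟧ = {Eve, Finn, Hal, Ivy, Vic} ∩ {Dan, Eve, Ivy, Jo} = {Eve, Ivy}
… ∩ ⟦near Dan⟧ = {Eve, Ivy} ∩ {Finn, Gus, Hal, Ivy, Jo, Pat} = {Ivy}
So ⟦soldier who danced near Dan⟧ = {Ivy}.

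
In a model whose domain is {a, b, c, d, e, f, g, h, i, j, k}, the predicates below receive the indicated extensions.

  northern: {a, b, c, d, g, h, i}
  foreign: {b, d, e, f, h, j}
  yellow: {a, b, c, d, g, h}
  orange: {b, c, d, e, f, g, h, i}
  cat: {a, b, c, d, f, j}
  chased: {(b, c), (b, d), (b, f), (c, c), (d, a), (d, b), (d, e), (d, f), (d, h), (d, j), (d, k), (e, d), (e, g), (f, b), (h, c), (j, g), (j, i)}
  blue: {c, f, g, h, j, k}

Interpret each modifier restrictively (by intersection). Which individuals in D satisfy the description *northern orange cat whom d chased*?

⟦whom d chased⟧ = {x : ⟨d, x⟩ ∈ ⟦chased⟧} = {a, b, e, f, h, j, k}
⟦cat⟧ = {a, b, c, d, f, j}
… ∩ ⟦whom d chased⟧ = {a, b, c, d, f, j} ∩ {a, b, e, f, h, j, k} = {a, b, f, j}
… ∩ ⟦northern⟧ = {a, b, f, j} ∩ {a, b, c, d, g, h, i} = {a, b}
… ∩ ⟦orange⟧ = {a, b} ∩ {b, c, d, e, f, g, h, i} = {b}
So ⟦northern orange cat whom d chased⟧ = {b}.

{b}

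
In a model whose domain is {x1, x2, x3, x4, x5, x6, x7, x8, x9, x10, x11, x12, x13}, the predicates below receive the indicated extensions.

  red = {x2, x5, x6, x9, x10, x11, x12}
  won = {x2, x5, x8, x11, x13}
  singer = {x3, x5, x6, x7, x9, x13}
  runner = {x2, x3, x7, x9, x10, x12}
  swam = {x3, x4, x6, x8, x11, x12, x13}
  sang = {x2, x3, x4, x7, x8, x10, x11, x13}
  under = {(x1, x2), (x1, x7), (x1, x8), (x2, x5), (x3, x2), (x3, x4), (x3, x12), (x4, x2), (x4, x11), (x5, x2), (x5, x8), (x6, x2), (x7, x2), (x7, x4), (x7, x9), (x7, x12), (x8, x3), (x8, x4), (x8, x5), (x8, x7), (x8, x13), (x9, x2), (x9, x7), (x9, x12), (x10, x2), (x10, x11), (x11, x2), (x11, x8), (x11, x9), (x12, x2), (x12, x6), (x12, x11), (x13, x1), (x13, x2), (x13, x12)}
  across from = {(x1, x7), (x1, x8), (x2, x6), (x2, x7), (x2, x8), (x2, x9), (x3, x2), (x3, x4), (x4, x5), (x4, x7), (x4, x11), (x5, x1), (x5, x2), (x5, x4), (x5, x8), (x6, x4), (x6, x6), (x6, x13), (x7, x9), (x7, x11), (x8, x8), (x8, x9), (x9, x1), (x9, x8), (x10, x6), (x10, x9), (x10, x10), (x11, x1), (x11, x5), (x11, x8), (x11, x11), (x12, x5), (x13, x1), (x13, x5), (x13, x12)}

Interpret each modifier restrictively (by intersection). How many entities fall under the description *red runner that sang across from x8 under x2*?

⟦that sang⟧ = ⟦sang⟧ = {x2, x3, x4, x7, x8, x10, x11, x13}
⟦across from x8⟧ = {x : ⟨x, x8⟩ ∈ ⟦across from⟧} = {x1, x2, x5, x8, x9, x11}
⟦under x2⟧ = {x : ⟨x, x2⟩ ∈ ⟦under⟧} = {x1, x3, x4, x5, x6, x7, x9, x10, x11, x12, x13}
⟦runner⟧ = {x2, x3, x7, x9, x10, x12}
… ∩ ⟦that sang⟧ = {x2, x3, x7, x9, x10, x12} ∩ {x2, x3, x4, x7, x8, x10, x11, x13} = {x2, x3, x7, x10}
… ∩ ⟦across from x8⟧ = {x2, x3, x7, x10} ∩ {x1, x2, x5, x8, x9, x11} = {x2}
… ∩ ⟦under x2⟧ = {x2} ∩ {x1, x3, x4, x5, x6, x7, x9, x10, x11, x12, x13} = ∅
… ∩ ⟦red⟧ = ∅ ∩ {x2, x5, x6, x9, x10, x11, x12} = ∅
⟦red runner that sang across from x8 under x2⟧ = ∅, so the cardinality is 0.

0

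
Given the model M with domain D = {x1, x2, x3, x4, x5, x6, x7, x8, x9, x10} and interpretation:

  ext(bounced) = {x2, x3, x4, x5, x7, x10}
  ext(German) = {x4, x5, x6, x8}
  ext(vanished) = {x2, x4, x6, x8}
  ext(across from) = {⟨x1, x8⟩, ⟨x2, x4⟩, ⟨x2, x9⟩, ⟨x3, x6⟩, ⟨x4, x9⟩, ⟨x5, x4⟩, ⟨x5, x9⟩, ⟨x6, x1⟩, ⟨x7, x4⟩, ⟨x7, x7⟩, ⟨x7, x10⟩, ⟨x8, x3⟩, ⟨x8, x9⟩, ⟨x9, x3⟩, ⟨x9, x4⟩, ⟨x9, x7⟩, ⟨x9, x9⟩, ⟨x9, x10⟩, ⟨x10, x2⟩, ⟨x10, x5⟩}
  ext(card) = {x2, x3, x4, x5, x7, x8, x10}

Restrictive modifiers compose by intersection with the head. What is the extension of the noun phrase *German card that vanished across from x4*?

⟦that vanished⟧ = ⟦vanished⟧ = {x2, x4, x6, x8}
⟦across from x4⟧ = {x : ⟨x, x4⟩ ∈ ⟦across from⟧} = {x2, x5, x7, x9}
⟦card⟧ = {x2, x3, x4, x5, x7, x8, x10}
… ∩ ⟦that vanished⟧ = {x2, x3, x4, x5, x7, x8, x10} ∩ {x2, x4, x6, x8} = {x2, x4, x8}
… ∩ ⟦across from x4⟧ = {x2, x4, x8} ∩ {x2, x5, x7, x9} = {x2}
… ∩ ⟦German⟧ = {x2} ∩ {x4, x5, x6, x8} = ∅
So ⟦German card that vanished across from x4⟧ = { }.

{ }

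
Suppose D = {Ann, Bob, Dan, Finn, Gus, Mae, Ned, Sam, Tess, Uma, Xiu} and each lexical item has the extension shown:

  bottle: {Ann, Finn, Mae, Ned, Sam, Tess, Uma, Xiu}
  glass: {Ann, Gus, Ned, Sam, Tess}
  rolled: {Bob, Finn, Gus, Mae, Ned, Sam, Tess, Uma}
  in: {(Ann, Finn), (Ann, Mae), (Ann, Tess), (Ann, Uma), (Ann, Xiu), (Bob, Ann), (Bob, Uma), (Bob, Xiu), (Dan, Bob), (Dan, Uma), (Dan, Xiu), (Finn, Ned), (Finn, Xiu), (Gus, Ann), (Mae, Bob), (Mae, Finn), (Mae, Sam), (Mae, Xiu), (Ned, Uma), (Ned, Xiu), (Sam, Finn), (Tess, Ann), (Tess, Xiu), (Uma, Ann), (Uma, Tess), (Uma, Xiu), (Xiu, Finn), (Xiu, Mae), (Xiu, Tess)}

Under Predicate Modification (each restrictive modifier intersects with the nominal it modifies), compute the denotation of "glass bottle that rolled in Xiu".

{Ned, Tess}

⟦that rolled⟧ = ⟦rolled⟧ = {Bob, Finn, Gus, Mae, Ned, Sam, Tess, Uma}
⟦in Xiu⟧ = {x : ⟨x, Xiu⟩ ∈ ⟦in⟧} = {Ann, Bob, Dan, Finn, Mae, Ned, Tess, Uma}
⟦bottle⟧ = {Ann, Finn, Mae, Ned, Sam, Tess, Uma, Xiu}
… ∩ ⟦that rolled⟧ = {Ann, Finn, Mae, Ned, Sam, Tess, Uma, Xiu} ∩ {Bob, Finn, Gus, Mae, Ned, Sam, Tess, Uma} = {Finn, Mae, Ned, Sam, Tess, Uma}
… ∩ ⟦in Xiu⟧ = {Finn, Mae, Ned, Sam, Tess, Uma} ∩ {Ann, Bob, Dan, Finn, Mae, Ned, Tess, Uma} = {Finn, Mae, Ned, Tess, Uma}
… ∩ ⟦glass⟧ = {Finn, Mae, Ned, Tess, Uma} ∩ {Ann, Gus, Ned, Sam, Tess} = {Ned, Tess}
So ⟦glass bottle that rolled in Xiu⟧ = {Ned, Tess}.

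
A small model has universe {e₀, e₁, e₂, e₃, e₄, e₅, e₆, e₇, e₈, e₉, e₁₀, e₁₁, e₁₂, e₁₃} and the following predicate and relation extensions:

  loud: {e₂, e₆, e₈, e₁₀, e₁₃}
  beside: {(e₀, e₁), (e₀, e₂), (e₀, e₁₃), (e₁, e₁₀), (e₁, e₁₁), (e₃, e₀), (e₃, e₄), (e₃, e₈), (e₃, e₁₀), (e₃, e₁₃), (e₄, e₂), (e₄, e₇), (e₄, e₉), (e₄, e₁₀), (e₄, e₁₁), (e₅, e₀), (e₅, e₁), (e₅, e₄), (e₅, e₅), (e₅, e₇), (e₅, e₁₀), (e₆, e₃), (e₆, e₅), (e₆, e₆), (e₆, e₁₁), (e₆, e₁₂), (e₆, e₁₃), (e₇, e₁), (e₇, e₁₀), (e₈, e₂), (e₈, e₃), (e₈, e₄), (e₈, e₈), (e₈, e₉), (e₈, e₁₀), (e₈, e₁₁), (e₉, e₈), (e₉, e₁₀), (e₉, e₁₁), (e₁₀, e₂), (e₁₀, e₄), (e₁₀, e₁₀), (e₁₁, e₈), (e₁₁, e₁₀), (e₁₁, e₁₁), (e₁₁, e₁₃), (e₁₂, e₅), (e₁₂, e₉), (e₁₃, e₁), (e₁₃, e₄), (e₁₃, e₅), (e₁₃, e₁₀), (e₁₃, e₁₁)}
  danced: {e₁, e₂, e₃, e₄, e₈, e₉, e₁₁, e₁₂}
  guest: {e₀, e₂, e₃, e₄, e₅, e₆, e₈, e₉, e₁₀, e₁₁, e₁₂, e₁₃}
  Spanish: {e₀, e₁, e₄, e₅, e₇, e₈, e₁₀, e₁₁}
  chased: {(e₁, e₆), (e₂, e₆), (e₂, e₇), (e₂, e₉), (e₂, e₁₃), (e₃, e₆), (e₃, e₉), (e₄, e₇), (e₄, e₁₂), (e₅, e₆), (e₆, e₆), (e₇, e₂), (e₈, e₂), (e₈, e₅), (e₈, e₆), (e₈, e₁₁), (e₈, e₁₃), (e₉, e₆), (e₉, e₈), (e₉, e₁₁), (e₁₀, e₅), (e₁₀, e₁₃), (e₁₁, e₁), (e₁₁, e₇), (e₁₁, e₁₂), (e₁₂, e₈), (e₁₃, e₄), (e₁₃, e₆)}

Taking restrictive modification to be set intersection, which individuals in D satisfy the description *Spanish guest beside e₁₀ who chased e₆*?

{e₅, e₈}

⟦beside e₁₀⟧ = {x : ⟨x, e₁₀⟩ ∈ ⟦beside⟧} = {e₁, e₃, e₄, e₅, e₇, e₈, e₉, e₁₀, e₁₁, e₁₃}
⟦who chased e₆⟧ = {x : ⟨x, e₆⟩ ∈ ⟦chased⟧} = {e₁, e₂, e₃, e₅, e₆, e₈, e₉, e₁₃}
⟦guest⟧ = {e₀, e₂, e₃, e₄, e₅, e₆, e₈, e₉, e₁₀, e₁₁, e₁₂, e₁₃}
… ∩ ⟦beside e₁₀⟧ = {e₀, e₂, e₃, e₄, e₅, e₆, e₈, e₉, e₁₀, e₁₁, e₁₂, e₁₃} ∩ {e₁, e₃, e₄, e₅, e₇, e₈, e₉, e₁₀, e₁₁, e₁₃} = {e₃, e₄, e₅, e₈, e₉, e₁₀, e₁₁, e₁₃}
… ∩ ⟦who chased e₆⟧ = {e₃, e₄, e₅, e₈, e₉, e₁₀, e₁₁, e₁₃} ∩ {e₁, e₂, e₃, e₅, e₆, e₈, e₉, e₁₃} = {e₃, e₅, e₈, e₉, e₁₃}
… ∩ ⟦Spanish⟧ = {e₃, e₅, e₈, e₉, e₁₃} ∩ {e₀, e₁, e₄, e₅, e₇, e₈, e₁₀, e₁₁} = {e₅, e₈}
So ⟦Spanish guest beside e₁₀ who chased e₆⟧ = {e₅, e₈}.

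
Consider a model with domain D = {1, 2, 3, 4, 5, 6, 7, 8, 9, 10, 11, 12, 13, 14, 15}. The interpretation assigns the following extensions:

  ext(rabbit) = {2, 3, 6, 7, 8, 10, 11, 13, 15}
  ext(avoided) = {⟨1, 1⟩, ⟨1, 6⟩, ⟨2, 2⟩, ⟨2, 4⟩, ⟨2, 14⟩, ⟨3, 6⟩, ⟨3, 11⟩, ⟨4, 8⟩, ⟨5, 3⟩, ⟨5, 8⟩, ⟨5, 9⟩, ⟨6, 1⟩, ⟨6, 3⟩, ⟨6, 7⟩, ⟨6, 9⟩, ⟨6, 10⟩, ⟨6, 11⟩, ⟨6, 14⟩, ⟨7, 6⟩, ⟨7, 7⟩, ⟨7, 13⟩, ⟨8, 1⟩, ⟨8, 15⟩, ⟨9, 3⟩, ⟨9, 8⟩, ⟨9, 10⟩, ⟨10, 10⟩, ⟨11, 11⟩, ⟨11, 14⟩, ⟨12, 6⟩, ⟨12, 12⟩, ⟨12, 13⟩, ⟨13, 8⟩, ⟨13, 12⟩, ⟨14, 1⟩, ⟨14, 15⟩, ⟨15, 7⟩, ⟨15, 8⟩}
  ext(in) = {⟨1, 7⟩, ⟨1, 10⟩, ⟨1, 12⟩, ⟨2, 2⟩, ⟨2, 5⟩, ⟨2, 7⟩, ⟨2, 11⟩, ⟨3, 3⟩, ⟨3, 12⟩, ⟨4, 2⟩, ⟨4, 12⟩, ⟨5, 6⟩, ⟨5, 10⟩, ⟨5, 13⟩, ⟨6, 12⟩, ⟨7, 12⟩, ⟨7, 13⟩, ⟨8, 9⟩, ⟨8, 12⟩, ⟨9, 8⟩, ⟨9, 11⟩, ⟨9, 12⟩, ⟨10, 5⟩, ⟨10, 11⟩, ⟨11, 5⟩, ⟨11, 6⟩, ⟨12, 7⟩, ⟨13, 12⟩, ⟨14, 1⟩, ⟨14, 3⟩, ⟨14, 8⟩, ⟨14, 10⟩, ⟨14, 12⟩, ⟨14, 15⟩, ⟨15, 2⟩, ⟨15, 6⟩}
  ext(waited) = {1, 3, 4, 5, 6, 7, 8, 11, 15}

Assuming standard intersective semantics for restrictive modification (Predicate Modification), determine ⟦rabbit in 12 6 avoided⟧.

{3, 7}

⟦in 12⟧ = {x : ⟨x, 12⟩ ∈ ⟦in⟧} = {1, 3, 4, 6, 7, 8, 9, 13, 14}
⟦6 avoided⟧ = {x : ⟨6, x⟩ ∈ ⟦avoided⟧} = {1, 3, 7, 9, 10, 11, 14}
⟦rabbit⟧ = {2, 3, 6, 7, 8, 10, 11, 13, 15}
… ∩ ⟦in 12⟧ = {2, 3, 6, 7, 8, 10, 11, 13, 15} ∩ {1, 3, 4, 6, 7, 8, 9, 13, 14} = {3, 6, 7, 8, 13}
… ∩ ⟦6 avoided⟧ = {3, 6, 7, 8, 13} ∩ {1, 3, 7, 9, 10, 11, 14} = {3, 7}
So ⟦rabbit in 12 6 avoided⟧ = {3, 7}.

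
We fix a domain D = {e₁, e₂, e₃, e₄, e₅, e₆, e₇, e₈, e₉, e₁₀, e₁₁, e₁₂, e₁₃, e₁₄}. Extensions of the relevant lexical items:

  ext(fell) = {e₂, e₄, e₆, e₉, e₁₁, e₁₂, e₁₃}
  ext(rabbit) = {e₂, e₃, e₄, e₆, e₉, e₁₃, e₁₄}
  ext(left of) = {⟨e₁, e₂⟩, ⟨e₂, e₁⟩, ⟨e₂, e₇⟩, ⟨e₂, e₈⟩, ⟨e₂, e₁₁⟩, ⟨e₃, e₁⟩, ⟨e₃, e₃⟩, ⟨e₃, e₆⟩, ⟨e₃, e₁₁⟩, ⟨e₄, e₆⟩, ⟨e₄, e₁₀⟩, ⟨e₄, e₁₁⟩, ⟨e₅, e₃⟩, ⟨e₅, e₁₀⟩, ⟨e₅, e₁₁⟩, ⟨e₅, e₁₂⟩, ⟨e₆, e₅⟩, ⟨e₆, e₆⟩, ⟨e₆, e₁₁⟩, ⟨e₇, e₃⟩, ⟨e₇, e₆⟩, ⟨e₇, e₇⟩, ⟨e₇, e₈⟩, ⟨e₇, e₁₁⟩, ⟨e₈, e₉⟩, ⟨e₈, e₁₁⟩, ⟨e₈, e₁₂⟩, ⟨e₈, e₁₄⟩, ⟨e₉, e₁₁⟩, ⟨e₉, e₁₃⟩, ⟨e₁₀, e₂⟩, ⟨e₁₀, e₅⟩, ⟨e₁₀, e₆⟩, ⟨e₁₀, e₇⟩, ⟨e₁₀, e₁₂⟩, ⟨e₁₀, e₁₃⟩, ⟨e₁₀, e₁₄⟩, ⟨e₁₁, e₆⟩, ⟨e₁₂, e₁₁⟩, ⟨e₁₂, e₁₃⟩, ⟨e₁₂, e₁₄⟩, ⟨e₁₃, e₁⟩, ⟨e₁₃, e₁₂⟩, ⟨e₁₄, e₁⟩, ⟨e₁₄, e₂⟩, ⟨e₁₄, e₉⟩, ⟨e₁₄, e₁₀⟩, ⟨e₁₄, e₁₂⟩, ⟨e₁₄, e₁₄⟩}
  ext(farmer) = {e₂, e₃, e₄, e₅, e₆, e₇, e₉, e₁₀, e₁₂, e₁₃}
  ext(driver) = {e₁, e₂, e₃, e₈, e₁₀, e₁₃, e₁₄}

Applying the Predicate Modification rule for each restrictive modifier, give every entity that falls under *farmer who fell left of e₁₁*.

{e₂, e₄, e₆, e₉, e₁₂}

⟦who fell⟧ = ⟦fell⟧ = {e₂, e₄, e₆, e₉, e₁₁, e₁₂, e₁₃}
⟦left of e₁₁⟧ = {x : ⟨x, e₁₁⟩ ∈ ⟦left of⟧} = {e₂, e₃, e₄, e₅, e₆, e₇, e₈, e₉, e₁₂}
⟦farmer⟧ = {e₂, e₃, e₄, e₅, e₆, e₇, e₉, e₁₀, e₁₂, e₁₃}
… ∩ ⟦who fell⟧ = {e₂, e₃, e₄, e₅, e₆, e₇, e₉, e₁₀, e₁₂, e₁₃} ∩ {e₂, e₄, e₆, e₉, e₁₁, e₁₂, e₁₃} = {e₂, e₄, e₆, e₉, e₁₂, e₁₃}
… ∩ ⟦left of e₁₁⟧ = {e₂, e₄, e₆, e₉, e₁₂, e₁₃} ∩ {e₂, e₃, e₄, e₅, e₆, e₇, e₈, e₉, e₁₂} = {e₂, e₄, e₆, e₉, e₁₂}
So ⟦farmer who fell left of e₁₁⟧ = {e₂, e₄, e₆, e₉, e₁₂}.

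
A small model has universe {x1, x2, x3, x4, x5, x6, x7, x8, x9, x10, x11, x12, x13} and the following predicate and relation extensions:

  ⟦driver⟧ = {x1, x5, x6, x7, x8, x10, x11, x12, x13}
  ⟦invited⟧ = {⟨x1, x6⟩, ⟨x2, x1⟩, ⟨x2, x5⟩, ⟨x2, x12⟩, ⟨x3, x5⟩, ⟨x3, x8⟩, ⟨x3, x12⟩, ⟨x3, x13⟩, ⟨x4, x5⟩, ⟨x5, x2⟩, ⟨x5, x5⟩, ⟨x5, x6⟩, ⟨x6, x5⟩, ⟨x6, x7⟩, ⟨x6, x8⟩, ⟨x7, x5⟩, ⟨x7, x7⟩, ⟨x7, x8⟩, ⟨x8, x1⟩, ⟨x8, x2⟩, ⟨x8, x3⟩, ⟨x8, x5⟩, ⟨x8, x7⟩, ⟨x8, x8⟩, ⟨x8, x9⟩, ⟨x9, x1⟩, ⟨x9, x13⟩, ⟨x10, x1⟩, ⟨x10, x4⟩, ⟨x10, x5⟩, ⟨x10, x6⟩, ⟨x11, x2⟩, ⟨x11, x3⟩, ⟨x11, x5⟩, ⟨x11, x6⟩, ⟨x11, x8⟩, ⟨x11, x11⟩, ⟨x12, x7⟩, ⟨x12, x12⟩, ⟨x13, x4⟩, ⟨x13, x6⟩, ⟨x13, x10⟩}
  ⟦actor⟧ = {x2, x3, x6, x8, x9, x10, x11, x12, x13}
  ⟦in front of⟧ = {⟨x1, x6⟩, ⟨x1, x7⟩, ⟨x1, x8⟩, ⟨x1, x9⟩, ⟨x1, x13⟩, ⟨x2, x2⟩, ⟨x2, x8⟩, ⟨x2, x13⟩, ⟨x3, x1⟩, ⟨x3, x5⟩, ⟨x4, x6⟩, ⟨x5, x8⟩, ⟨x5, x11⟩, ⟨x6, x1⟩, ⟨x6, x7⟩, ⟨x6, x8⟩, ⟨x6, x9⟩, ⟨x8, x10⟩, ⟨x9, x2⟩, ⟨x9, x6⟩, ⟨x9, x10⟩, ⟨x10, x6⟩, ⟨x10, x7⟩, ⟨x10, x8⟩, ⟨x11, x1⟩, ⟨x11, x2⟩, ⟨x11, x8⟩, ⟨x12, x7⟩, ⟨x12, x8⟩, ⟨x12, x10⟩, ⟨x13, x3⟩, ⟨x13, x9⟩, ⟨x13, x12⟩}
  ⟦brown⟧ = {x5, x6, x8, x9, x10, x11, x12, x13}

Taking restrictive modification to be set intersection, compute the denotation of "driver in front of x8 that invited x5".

⟦in front of x8⟧ = {x : ⟨x, x8⟩ ∈ ⟦in front of⟧} = {x1, x2, x5, x6, x10, x11, x12}
⟦that invited x5⟧ = {x : ⟨x, x5⟩ ∈ ⟦invited⟧} = {x2, x3, x4, x5, x6, x7, x8, x10, x11}
⟦driver⟧ = {x1, x5, x6, x7, x8, x10, x11, x12, x13}
… ∩ ⟦in front of x8⟧ = {x1, x5, x6, x7, x8, x10, x11, x12, x13} ∩ {x1, x2, x5, x6, x10, x11, x12} = {x1, x5, x6, x10, x11, x12}
… ∩ ⟦that invited x5⟧ = {x1, x5, x6, x10, x11, x12} ∩ {x2, x3, x4, x5, x6, x7, x8, x10, x11} = {x5, x6, x10, x11}
So ⟦driver in front of x8 that invited x5⟧ = {x5, x6, x10, x11}.

{x5, x6, x10, x11}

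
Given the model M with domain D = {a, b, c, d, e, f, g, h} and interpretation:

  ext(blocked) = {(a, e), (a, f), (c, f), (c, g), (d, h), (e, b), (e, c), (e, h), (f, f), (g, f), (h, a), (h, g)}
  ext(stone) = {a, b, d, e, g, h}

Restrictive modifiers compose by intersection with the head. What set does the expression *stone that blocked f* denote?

{a, g}

⟦that blocked f⟧ = {x : ⟨x, f⟩ ∈ ⟦blocked⟧} = {a, c, f, g}
⟦stone⟧ = {a, b, d, e, g, h}
… ∩ ⟦that blocked f⟧ = {a, b, d, e, g, h} ∩ {a, c, f, g} = {a, g}
So ⟦stone that blocked f⟧ = {a, g}.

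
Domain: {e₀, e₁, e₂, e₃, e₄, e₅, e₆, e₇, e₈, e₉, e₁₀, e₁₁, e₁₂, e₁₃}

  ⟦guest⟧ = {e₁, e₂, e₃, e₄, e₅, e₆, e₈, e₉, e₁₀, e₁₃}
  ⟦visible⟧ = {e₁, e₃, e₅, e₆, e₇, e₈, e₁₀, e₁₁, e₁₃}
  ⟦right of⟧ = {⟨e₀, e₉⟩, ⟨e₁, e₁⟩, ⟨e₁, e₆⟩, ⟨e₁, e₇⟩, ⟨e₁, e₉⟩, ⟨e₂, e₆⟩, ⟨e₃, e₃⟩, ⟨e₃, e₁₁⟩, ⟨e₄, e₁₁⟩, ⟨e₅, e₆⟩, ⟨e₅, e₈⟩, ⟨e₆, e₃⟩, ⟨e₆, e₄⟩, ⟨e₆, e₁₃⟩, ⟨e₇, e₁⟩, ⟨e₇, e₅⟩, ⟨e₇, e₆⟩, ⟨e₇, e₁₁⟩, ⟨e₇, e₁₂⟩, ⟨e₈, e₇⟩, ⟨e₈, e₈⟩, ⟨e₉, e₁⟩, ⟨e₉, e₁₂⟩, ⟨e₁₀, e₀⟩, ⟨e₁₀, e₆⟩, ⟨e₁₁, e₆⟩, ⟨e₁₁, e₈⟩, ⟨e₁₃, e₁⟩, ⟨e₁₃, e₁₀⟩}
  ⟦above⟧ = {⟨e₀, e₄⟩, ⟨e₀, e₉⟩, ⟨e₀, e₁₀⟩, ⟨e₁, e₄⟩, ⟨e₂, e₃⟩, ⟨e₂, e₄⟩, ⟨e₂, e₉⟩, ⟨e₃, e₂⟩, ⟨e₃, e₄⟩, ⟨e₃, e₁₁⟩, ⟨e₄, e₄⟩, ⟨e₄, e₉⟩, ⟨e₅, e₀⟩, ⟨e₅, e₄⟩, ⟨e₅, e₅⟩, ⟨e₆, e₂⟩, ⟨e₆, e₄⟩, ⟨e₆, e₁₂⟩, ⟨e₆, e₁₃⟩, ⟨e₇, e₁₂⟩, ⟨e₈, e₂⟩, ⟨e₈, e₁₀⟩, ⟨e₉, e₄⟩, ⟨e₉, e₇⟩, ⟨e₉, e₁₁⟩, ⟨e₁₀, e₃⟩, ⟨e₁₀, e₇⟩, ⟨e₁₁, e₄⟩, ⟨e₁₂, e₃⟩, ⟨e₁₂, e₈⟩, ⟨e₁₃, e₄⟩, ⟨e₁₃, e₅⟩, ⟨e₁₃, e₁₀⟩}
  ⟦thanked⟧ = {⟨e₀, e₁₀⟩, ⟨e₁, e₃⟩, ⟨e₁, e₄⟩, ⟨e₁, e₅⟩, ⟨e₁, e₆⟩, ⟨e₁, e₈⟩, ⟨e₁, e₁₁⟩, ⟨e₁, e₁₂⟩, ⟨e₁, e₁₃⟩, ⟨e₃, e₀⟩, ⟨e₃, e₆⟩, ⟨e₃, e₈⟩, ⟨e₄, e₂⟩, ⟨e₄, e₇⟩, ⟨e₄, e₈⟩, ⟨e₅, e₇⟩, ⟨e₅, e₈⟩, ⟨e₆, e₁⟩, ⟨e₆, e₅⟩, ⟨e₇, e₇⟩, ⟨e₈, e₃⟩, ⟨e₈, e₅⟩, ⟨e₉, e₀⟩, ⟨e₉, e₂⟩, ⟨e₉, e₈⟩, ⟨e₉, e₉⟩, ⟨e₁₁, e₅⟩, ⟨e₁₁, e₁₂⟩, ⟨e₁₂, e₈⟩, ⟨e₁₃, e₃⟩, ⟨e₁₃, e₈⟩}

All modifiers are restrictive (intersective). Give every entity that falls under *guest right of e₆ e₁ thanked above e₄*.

{e₅}

⟦right of e₆⟧ = {x : ⟨x, e₆⟩ ∈ ⟦right of⟧} = {e₁, e₂, e₅, e₇, e₁₀, e₁₁}
⟦e₁ thanked⟧ = {x : ⟨e₁, x⟩ ∈ ⟦thanked⟧} = {e₃, e₄, e₅, e₆, e₈, e₁₁, e₁₂, e₁₃}
⟦above e₄⟧ = {x : ⟨x, e₄⟩ ∈ ⟦above⟧} = {e₀, e₁, e₂, e₃, e₄, e₅, e₆, e₉, e₁₁, e₁₃}
⟦guest⟧ = {e₁, e₂, e₃, e₄, e₅, e₆, e₈, e₉, e₁₀, e₁₃}
… ∩ ⟦right of e₆⟧ = {e₁, e₂, e₃, e₄, e₅, e₆, e₈, e₉, e₁₀, e₁₃} ∩ {e₁, e₂, e₅, e₇, e₁₀, e₁₁} = {e₁, e₂, e₅, e₁₀}
… ∩ ⟦e₁ thanked⟧ = {e₁, e₂, e₅, e₁₀} ∩ {e₃, e₄, e₅, e₆, e₈, e₁₁, e₁₂, e₁₃} = {e₅}
… ∩ ⟦above e₄⟧ = {e₅} ∩ {e₀, e₁, e₂, e₃, e₄, e₅, e₆, e₉, e₁₁, e₁₃} = {e₅}
So ⟦guest right of e₆ e₁ thanked above e₄⟧ = {e₅}.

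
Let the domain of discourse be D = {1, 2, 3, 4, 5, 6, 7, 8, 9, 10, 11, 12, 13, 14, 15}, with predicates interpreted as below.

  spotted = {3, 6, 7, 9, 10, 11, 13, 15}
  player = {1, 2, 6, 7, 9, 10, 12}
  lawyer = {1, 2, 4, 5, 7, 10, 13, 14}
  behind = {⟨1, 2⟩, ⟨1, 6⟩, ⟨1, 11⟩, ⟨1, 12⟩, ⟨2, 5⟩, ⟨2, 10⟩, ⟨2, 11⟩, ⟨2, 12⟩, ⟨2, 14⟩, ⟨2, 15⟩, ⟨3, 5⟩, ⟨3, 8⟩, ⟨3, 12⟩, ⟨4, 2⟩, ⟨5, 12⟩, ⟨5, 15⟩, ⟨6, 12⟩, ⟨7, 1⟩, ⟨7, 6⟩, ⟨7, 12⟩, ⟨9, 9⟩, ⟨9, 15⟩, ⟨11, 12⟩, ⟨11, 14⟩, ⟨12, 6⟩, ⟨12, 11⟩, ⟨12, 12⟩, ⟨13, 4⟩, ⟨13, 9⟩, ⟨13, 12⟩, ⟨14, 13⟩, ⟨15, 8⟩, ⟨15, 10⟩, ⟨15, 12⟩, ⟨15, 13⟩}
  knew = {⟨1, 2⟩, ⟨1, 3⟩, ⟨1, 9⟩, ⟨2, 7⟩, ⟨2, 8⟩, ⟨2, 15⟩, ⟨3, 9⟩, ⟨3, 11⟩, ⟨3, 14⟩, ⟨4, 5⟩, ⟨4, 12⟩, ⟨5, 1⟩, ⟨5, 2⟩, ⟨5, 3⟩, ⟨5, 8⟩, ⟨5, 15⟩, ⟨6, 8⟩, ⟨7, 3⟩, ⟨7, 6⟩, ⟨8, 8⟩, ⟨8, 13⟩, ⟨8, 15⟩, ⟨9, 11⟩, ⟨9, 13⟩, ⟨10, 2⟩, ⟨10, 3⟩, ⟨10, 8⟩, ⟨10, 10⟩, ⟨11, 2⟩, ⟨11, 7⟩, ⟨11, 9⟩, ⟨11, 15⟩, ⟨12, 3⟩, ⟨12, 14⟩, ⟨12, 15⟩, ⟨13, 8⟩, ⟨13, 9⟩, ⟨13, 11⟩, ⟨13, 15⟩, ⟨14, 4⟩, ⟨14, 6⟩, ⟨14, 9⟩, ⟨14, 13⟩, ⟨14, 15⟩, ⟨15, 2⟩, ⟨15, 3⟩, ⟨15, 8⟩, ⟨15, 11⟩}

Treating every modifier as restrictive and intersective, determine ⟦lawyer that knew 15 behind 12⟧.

{2, 5, 13}

⟦that knew 15⟧ = {x : ⟨x, 15⟩ ∈ ⟦knew⟧} = {2, 5, 8, 11, 12, 13, 14}
⟦behind 12⟧ = {x : ⟨x, 12⟩ ∈ ⟦behind⟧} = {1, 2, 3, 5, 6, 7, 11, 12, 13, 15}
⟦lawyer⟧ = {1, 2, 4, 5, 7, 10, 13, 14}
… ∩ ⟦that knew 15⟧ = {1, 2, 4, 5, 7, 10, 13, 14} ∩ {2, 5, 8, 11, 12, 13, 14} = {2, 5, 13, 14}
… ∩ ⟦behind 12⟧ = {2, 5, 13, 14} ∩ {1, 2, 3, 5, 6, 7, 11, 12, 13, 15} = {2, 5, 13}
So ⟦lawyer that knew 15 behind 12⟧ = {2, 5, 13}.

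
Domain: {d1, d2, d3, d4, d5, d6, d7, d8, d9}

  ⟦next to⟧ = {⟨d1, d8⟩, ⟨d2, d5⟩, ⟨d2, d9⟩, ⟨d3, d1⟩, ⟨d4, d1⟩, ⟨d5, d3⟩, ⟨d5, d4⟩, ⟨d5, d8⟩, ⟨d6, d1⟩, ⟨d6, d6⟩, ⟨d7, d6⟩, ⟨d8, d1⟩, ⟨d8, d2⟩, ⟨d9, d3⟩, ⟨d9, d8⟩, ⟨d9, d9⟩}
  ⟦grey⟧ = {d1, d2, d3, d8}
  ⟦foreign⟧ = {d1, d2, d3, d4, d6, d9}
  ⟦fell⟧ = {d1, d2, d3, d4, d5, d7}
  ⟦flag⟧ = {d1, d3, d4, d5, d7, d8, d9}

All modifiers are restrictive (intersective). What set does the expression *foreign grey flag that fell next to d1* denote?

{d3}

⟦that fell⟧ = ⟦fell⟧ = {d1, d2, d3, d4, d5, d7}
⟦next to d1⟧ = {x : ⟨x, d1⟩ ∈ ⟦next to⟧} = {d3, d4, d6, d8}
⟦flag⟧ = {d1, d3, d4, d5, d7, d8, d9}
… ∩ ⟦that fell⟧ = {d1, d3, d4, d5, d7, d8, d9} ∩ {d1, d2, d3, d4, d5, d7} = {d1, d3, d4, d5, d7}
… ∩ ⟦next to d1⟧ = {d1, d3, d4, d5, d7} ∩ {d3, d4, d6, d8} = {d3, d4}
… ∩ ⟦foreign⟧ = {d3, d4} ∩ {d1, d2, d3, d4, d6, d9} = {d3, d4}
… ∩ ⟦grey⟧ = {d3, d4} ∩ {d1, d2, d3, d8} = {d3}
So ⟦foreign grey flag that fell next to d1⟧ = {d3}.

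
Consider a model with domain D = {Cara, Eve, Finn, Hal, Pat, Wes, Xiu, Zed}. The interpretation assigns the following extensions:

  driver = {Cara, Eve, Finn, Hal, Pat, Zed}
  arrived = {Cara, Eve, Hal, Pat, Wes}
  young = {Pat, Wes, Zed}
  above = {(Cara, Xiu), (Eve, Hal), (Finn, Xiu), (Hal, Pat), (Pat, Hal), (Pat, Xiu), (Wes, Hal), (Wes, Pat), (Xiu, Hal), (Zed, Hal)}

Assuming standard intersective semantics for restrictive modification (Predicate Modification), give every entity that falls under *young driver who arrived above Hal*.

{Pat}

⟦who arrived⟧ = ⟦arrived⟧ = {Cara, Eve, Hal, Pat, Wes}
⟦above Hal⟧ = {x : ⟨x, Hal⟩ ∈ ⟦above⟧} = {Eve, Pat, Wes, Xiu, Zed}
⟦driver⟧ = {Cara, Eve, Finn, Hal, Pat, Zed}
… ∩ ⟦who arrived⟧ = {Cara, Eve, Finn, Hal, Pat, Zed} ∩ {Cara, Eve, Hal, Pat, Wes} = {Cara, Eve, Hal, Pat}
… ∩ ⟦above Hal⟧ = {Cara, Eve, Hal, Pat} ∩ {Eve, Pat, Wes, Xiu, Zed} = {Eve, Pat}
… ∩ ⟦young⟧ = {Eve, Pat} ∩ {Pat, Wes, Zed} = {Pat}
So ⟦young driver who arrived above Hal⟧ = {Pat}.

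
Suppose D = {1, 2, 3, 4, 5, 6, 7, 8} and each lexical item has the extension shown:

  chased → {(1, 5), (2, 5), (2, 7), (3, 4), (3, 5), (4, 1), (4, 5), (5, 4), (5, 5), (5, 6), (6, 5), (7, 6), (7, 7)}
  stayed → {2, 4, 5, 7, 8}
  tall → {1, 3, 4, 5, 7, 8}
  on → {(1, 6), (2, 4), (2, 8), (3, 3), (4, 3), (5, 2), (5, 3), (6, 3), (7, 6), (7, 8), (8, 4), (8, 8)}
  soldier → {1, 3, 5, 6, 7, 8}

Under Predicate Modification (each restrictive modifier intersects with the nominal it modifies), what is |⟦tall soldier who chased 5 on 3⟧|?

2

⟦who chased 5⟧ = {x : ⟨x, 5⟩ ∈ ⟦chased⟧} = {1, 2, 3, 4, 5, 6}
⟦on 3⟧ = {x : ⟨x, 3⟩ ∈ ⟦on⟧} = {3, 4, 5, 6}
⟦soldier⟧ = {1, 3, 5, 6, 7, 8}
… ∩ ⟦who chased 5⟧ = {1, 3, 5, 6, 7, 8} ∩ {1, 2, 3, 4, 5, 6} = {1, 3, 5, 6}
… ∩ ⟦on 3⟧ = {1, 3, 5, 6} ∩ {3, 4, 5, 6} = {3, 5, 6}
… ∩ ⟦tall⟧ = {3, 5, 6} ∩ {1, 3, 4, 5, 7, 8} = {3, 5}
⟦tall soldier who chased 5 on 3⟧ = {3, 5}, so the cardinality is 2.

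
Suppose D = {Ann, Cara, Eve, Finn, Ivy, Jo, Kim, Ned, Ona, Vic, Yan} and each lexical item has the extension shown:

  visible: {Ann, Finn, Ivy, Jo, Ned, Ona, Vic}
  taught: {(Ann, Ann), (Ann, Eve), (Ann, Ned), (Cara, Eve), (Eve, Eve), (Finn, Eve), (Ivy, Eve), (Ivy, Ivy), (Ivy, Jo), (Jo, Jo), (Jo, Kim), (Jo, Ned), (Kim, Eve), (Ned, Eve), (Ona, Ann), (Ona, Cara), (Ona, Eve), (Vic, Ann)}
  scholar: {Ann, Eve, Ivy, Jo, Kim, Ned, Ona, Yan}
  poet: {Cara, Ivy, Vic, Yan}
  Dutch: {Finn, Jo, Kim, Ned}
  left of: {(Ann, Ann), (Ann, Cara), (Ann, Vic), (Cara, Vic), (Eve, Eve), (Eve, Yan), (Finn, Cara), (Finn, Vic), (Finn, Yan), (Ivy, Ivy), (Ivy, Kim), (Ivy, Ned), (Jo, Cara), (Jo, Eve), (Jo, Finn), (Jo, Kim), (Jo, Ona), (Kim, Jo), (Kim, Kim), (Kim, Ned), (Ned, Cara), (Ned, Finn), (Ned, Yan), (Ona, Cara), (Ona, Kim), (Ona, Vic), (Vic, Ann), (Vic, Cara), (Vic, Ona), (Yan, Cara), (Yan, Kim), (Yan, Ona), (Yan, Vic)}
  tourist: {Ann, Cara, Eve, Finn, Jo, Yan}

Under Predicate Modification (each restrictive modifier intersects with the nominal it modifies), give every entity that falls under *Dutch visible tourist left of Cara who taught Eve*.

⟦left of Cara⟧ = {x : ⟨x, Cara⟩ ∈ ⟦left of⟧} = {Ann, Finn, Jo, Ned, Ona, Vic, Yan}
⟦who taught Eve⟧ = {x : ⟨x, Eve⟩ ∈ ⟦taught⟧} = {Ann, Cara, Eve, Finn, Ivy, Kim, Ned, Ona}
⟦tourist⟧ = {Ann, Cara, Eve, Finn, Jo, Yan}
… ∩ ⟦left of Cara⟧ = {Ann, Cara, Eve, Finn, Jo, Yan} ∩ {Ann, Finn, Jo, Ned, Ona, Vic, Yan} = {Ann, Finn, Jo, Yan}
… ∩ ⟦who taught Eve⟧ = {Ann, Finn, Jo, Yan} ∩ {Ann, Cara, Eve, Finn, Ivy, Kim, Ned, Ona} = {Ann, Finn}
… ∩ ⟦Dutch⟧ = {Ann, Finn} ∩ {Finn, Jo, Kim, Ned} = {Finn}
… ∩ ⟦visible⟧ = {Finn} ∩ {Ann, Finn, Ivy, Jo, Ned, Ona, Vic} = {Finn}
So ⟦Dutch visible tourist left of Cara who taught Eve⟧ = {Finn}.

{Finn}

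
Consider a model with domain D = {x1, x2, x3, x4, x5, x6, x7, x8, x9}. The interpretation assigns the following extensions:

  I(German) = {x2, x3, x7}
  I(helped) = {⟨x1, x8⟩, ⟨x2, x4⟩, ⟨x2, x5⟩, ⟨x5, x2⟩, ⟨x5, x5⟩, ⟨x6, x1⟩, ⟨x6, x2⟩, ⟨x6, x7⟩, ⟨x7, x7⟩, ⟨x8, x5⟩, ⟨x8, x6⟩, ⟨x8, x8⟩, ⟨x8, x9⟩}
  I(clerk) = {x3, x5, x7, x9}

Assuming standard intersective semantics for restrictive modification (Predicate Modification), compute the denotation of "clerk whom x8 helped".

{x5, x9}

⟦whom x8 helped⟧ = {x : ⟨x8, x⟩ ∈ ⟦helped⟧} = {x5, x6, x8, x9}
⟦clerk⟧ = {x3, x5, x7, x9}
… ∩ ⟦whom x8 helped⟧ = {x3, x5, x7, x9} ∩ {x5, x6, x8, x9} = {x5, x9}
So ⟦clerk whom x8 helped⟧ = {x5, x9}.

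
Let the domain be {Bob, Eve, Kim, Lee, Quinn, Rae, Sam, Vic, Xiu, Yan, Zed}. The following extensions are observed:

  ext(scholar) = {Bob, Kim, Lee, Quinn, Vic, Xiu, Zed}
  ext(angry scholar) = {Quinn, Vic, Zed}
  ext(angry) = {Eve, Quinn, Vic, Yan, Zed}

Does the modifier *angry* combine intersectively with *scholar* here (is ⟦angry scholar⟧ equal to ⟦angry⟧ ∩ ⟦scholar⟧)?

⟦angry⟧ ∩ ⟦scholar⟧ = {Eve, Quinn, Vic, Yan, Zed} ∩ {Bob, Kim, Lee, Quinn, Vic, Xiu, Zed} = {Quinn, Vic, Zed}
Observed ⟦angry scholar⟧ = {Quinn, Vic, Zed}.
These coincide, so the modifier is intersective here.

yes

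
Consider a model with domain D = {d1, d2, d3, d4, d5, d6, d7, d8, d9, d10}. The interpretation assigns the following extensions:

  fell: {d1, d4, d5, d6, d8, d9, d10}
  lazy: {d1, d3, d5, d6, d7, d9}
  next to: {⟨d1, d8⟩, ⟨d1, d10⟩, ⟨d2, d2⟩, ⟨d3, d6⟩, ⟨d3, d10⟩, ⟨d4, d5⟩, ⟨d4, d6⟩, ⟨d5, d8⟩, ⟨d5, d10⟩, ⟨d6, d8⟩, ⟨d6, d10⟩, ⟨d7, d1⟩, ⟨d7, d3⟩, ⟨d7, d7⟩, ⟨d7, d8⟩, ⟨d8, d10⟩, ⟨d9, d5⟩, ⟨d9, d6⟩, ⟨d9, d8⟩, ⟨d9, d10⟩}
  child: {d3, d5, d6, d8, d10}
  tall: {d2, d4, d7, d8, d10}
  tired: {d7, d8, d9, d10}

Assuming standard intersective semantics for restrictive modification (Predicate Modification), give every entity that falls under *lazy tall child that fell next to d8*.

⟦that fell⟧ = ⟦fell⟧ = {d1, d4, d5, d6, d8, d9, d10}
⟦next to d8⟧ = {x : ⟨x, d8⟩ ∈ ⟦next to⟧} = {d1, d5, d6, d7, d9}
⟦child⟧ = {d3, d5, d6, d8, d10}
… ∩ ⟦that fell⟧ = {d3, d5, d6, d8, d10} ∩ {d1, d4, d5, d6, d8, d9, d10} = {d5, d6, d8, d10}
… ∩ ⟦next to d8⟧ = {d5, d6, d8, d10} ∩ {d1, d5, d6, d7, d9} = {d5, d6}
… ∩ ⟦lazy⟧ = {d5, d6} ∩ {d1, d3, d5, d6, d7, d9} = {d5, d6}
… ∩ ⟦tall⟧ = {d5, d6} ∩ {d2, d4, d7, d8, d10} = ∅
So ⟦lazy tall child that fell next to d8⟧ = ∅.

∅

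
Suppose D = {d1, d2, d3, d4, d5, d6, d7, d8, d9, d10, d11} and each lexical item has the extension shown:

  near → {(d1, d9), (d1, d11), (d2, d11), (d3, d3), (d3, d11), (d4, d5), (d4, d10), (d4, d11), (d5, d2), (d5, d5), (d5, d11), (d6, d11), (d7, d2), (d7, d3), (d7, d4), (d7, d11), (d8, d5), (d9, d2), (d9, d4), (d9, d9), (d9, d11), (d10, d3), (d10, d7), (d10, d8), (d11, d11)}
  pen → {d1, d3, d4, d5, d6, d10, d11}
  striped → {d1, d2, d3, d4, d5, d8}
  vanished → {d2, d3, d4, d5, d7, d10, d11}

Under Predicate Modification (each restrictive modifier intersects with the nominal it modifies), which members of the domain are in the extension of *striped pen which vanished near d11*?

⟦which vanished⟧ = ⟦vanished⟧ = {d2, d3, d4, d5, d7, d10, d11}
⟦near d11⟧ = {x : ⟨x, d11⟩ ∈ ⟦near⟧} = {d1, d2, d3, d4, d5, d6, d7, d9, d11}
⟦pen⟧ = {d1, d3, d4, d5, d6, d10, d11}
… ∩ ⟦which vanished⟧ = {d1, d3, d4, d5, d6, d10, d11} ∩ {d2, d3, d4, d5, d7, d10, d11} = {d3, d4, d5, d10, d11}
… ∩ ⟦near d11⟧ = {d3, d4, d5, d10, d11} ∩ {d1, d2, d3, d4, d5, d6, d7, d9, d11} = {d3, d4, d5, d11}
… ∩ ⟦striped⟧ = {d3, d4, d5, d11} ∩ {d1, d2, d3, d4, d5, d8} = {d3, d4, d5}
So ⟦striped pen which vanished near d11⟧ = {d3, d4, d5}.

{d3, d4, d5}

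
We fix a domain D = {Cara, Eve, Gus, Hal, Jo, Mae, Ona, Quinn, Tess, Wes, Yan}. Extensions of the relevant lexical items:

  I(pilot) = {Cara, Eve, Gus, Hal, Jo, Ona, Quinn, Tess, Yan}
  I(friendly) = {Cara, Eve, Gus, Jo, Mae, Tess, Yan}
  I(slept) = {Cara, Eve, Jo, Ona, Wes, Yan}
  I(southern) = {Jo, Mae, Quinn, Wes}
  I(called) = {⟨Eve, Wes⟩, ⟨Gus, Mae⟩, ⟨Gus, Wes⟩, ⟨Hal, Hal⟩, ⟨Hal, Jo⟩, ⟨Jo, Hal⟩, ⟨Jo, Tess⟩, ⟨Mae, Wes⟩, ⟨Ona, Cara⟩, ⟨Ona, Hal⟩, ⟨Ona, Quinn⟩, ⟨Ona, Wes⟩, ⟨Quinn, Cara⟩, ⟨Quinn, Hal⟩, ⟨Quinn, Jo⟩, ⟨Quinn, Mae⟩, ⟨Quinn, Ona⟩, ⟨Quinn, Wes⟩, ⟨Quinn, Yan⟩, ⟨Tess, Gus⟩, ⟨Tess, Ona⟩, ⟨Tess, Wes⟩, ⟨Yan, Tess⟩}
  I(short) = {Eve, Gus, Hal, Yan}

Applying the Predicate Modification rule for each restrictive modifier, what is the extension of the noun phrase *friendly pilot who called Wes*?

⟦who called Wes⟧ = {x : ⟨x, Wes⟩ ∈ ⟦called⟧} = {Eve, Gus, Mae, Ona, Quinn, Tess}
⟦pilot⟧ = {Cara, Eve, Gus, Hal, Jo, Ona, Quinn, Tess, Yan}
… ∩ ⟦who called Wes⟧ = {Cara, Eve, Gus, Hal, Jo, Ona, Quinn, Tess, Yan} ∩ {Eve, Gus, Mae, Ona, Quinn, Tess} = {Eve, Gus, Ona, Quinn, Tess}
… ∩ ⟦friendly⟧ = {Eve, Gus, Ona, Quinn, Tess} ∩ {Cara, Eve, Gus, Jo, Mae, Tess, Yan} = {Eve, Gus, Tess}
So ⟦friendly pilot who called Wes⟧ = {Eve, Gus, Tess}.

{Eve, Gus, Tess}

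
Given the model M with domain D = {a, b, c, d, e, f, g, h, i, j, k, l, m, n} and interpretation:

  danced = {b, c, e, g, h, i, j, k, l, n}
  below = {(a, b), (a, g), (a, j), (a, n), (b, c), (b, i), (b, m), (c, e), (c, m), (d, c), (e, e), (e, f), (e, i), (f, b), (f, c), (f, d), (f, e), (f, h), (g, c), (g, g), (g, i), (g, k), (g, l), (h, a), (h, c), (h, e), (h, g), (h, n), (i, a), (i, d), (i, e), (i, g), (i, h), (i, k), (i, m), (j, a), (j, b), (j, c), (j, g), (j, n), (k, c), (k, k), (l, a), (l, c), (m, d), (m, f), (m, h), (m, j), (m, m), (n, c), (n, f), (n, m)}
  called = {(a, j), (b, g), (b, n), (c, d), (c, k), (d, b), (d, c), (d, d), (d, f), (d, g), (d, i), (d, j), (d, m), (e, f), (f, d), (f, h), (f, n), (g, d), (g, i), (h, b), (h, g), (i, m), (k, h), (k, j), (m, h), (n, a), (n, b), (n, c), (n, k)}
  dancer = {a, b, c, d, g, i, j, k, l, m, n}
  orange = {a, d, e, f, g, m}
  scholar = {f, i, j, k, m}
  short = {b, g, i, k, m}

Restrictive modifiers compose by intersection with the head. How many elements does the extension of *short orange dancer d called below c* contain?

1

⟦d called⟧ = {x : ⟨d, x⟩ ∈ ⟦called⟧} = {b, c, d, f, g, i, j, m}
⟦below c⟧ = {x : ⟨x, c⟩ ∈ ⟦below⟧} = {b, d, f, g, h, j, k, l, n}
⟦dancer⟧ = {a, b, c, d, g, i, j, k, l, m, n}
… ∩ ⟦d called⟧ = {a, b, c, d, g, i, j, k, l, m, n} ∩ {b, c, d, f, g, i, j, m} = {b, c, d, g, i, j, m}
… ∩ ⟦below c⟧ = {b, c, d, g, i, j, m} ∩ {b, d, f, g, h, j, k, l, n} = {b, d, g, j}
… ∩ ⟦short⟧ = {b, d, g, j} ∩ {b, g, i, k, m} = {b, g}
… ∩ ⟦orange⟧ = {b, g} ∩ {a, d, e, f, g, m} = {g}
⟦short orange dancer d called below c⟧ = {g}, so the cardinality is 1.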